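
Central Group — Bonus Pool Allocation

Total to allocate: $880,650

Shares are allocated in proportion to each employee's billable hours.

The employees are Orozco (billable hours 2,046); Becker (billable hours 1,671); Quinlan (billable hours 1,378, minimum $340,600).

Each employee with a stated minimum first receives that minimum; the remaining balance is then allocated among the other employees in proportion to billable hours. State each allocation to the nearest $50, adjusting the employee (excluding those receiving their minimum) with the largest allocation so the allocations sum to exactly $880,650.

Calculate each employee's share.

Orozco: $297,250 | Becker: $242,800 | Quinlan: $340,600

Minimums first: Quinlan $340,600. Balance $540,050.
Balance split over remaining billable hours 3,717: Orozco 297,267.23 → $297,250; Becker 242,782.77 → $242,800.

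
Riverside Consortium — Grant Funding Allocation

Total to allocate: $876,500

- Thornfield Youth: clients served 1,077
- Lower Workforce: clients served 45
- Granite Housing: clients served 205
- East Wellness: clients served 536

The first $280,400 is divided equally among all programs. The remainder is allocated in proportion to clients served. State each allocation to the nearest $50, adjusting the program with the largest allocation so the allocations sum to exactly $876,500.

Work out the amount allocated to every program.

Thornfield Youth: $414,700 · Lower Workforce: $84,500 · Granite Housing: $135,700 · East Wellness: $241,600

Equal tier: $280,400 ÷ 4 = $70,100 apiece.
Remainder $596,100 by clients served (total 1,863): Thornfield Youth 344,605.31 → $344,600; Lower Workforce 14,398.55 → $14,400; Granite Housing 65,593.40 → $65,600; East Wellness 171,502.74 → $171,500.
Totals: Thornfield Youth $70,100 + $344,600 = $414,700; Lower Workforce $70,100 + $14,400 = $84,500; Granite Housing $70,100 + $65,600 = $135,700; East Wellness $70,100 + $171,500 = $241,600.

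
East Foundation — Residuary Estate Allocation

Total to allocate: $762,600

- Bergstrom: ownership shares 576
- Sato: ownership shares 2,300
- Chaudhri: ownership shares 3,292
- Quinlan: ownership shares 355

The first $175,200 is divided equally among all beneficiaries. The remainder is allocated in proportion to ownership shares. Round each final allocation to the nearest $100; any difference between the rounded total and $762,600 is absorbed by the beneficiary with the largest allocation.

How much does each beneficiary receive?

Equal tier: $175,200 ÷ 4 = $43,800 apiece.
Remainder $587,400 by ownership shares (total 6,523): Bergstrom 51,869.14 → $51,900; Sato 207,116.36 → $207,100; Chaudhri 296,446.54 → $296,400; Quinlan 31,967.96 → $32,000.
Totals: Bergstrom $43,800 + $51,900 = $95,700; Sato $43,800 + $207,100 = $250,900; Chaudhri $43,800 + $296,400 = $340,200; Quinlan $43,800 + $32,000 = $75,800.

Bergstrom: $95,700 | Sato: $250,900 | Chaudhri: $340,200 | Quinlan: $75,800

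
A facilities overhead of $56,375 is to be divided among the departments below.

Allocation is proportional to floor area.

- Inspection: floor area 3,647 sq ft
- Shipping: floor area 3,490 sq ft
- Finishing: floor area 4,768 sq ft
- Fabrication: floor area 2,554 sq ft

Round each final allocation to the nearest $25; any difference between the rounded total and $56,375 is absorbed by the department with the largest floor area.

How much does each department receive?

Combined floor area = 3,647 + 3,490 + 4,768 + 2,554 = 14,459.
Unrounded shares: Inspection 14,219.49; Shipping 13,607.36; Finishing 18,590.22; Fabrication 9,957.93.
At nearest $25: Inspection $14,225; Shipping $13,600; Finishing $18,600; Fabrication $9,950. Sum = $56,375.
No rounding difference to absorb.

Inspection: $14,225 | Shipping: $13,600 | Finishing: $18,600 | Fabrication: $9,950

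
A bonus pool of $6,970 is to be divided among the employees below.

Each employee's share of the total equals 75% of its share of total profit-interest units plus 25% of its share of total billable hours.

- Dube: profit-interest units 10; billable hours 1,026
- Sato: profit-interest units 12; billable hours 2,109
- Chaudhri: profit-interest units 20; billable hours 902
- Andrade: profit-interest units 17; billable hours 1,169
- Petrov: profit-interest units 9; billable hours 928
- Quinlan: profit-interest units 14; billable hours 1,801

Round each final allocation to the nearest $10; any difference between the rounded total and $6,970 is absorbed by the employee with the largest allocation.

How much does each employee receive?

Dube: $860 · Sato: $1,230 · Chaudhri: $1,470 · Andrade: $1,340 · Petrov: $780 · Quinlan: $1,290

Profit-interest units total 82; billable hours total 7,935.
Blended shares (75% profit-interest units + 25% billable hours): Dube 0.1238; Sato 0.1762; Chaudhri 0.2113; Andrade 0.1923; Petrov 0.1116; Quinlan 0.1848.
Unrounded shares: Dube 862.81; Sato 1,228.13; Chaudhri 1,473.08; Andrade 1,340.46; Petrov 777.54; Quinlan 1,287.99.
After rounding ($10): Dube $860; Sato $1,230; Chaudhri $1,470; Andrade $1,340; Petrov $780; Quinlan $1,290. Sum = $6,970.
No rounding difference to absorb.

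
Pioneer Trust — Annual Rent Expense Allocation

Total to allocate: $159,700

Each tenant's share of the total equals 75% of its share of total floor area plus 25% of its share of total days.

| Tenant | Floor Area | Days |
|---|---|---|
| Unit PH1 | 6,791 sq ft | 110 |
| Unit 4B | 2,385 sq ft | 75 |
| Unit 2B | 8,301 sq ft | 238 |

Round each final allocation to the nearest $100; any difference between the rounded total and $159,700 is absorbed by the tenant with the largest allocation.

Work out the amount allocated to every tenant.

Floor area total 17,477; days total 423.
Composite weights (75% floor area + 25% days): Unit PH1 0.3564; Unit 4B 0.1467; Unit 2B 0.4969.
Unrounded shares: Unit PH1 56,923.10; Unit 4B 23,424.00; Unit 2B 79,352.90.
Rounded to nearest $100: Unit PH1 $56,900; Unit 4B $23,400; Unit 2B $79,400. Sum = $159,700.
Sum already equals the total — no adjustment.

Unit PH1: $56,900 | Unit 4B: $23,400 | Unit 2B: $79,400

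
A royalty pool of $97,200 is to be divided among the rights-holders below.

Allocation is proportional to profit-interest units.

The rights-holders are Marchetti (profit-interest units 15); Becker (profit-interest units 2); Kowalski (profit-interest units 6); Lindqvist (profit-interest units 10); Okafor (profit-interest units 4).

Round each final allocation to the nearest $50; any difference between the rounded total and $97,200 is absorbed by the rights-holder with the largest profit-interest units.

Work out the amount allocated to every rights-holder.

Marchetti: $39,450 · Becker: $5,250 · Kowalski: $15,750 · Lindqvist: $26,250 · Okafor: $10,500

Total profit-interest units = 15 + 2 + 6 + 10 + 4 = 37.
Raw shares: Marchetti 39,405.41; Becker 5,254.05; Kowalski 15,762.16; Lindqvist 26,270.27; Okafor 10,508.11.
Rounded to nearest $50: Marchetti $39,400; Becker $5,250; Kowalski $15,750; Lindqvist $26,250; Okafor $10,500. Sum = $97,150.
Difference $97,200 − $97,150 = +$50 applied to largest profit-interest units (Marchetti): Marchetti becomes $39,450.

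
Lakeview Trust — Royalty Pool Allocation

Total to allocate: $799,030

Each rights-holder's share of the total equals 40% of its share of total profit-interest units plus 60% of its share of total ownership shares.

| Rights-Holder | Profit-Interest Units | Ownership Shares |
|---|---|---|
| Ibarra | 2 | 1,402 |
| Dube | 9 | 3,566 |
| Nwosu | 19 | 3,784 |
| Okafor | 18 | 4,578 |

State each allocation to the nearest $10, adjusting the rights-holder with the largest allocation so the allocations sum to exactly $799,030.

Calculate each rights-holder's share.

Ibarra: $63,740; Dube: $188,180; Nwosu: $262,610; Okafor: $284,500

Profit-interest units total 48; ownership shares total 13,330.
Blended shares (40% profit-interest units + 60% ownership shares): Ibarra 0.0798; Dube 0.2355; Nwosu 0.3287; Okafor 0.3561.
Raw shares: Ibarra 63,740.58; Dube 188,179.66; Nwosu 262,605.93; Okafor 284,503.83.
At nearest $10: Ibarra $63,740; Dube $188,180; Nwosu $262,610; Okafor $284,500. Sum = $799,030.
Rounded total matches; no reconciliation needed.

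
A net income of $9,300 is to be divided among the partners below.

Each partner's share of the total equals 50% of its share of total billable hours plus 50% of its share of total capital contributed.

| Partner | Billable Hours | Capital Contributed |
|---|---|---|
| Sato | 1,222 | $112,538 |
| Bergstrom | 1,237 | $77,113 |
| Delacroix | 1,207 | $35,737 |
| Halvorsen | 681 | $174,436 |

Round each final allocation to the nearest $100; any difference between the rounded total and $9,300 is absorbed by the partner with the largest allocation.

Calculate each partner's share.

Billable hours total 4,347; capital contributed total 399,824.
Blended shares (50% billable hours + 50% capital contributed): Sato 0.2813; Bergstrom 0.2387; Delacroix 0.1835; Halvorsen 0.2965.
Proportional shares: Sato 2,616.01; Bergstrom 2,220.06; Delacroix 1,706.76; Halvorsen 2,757.18.
At nearest $100: Sato $2,600; Bergstrom $2,200; Delacroix $1,700; Halvorsen $2,800. Sum = $9,300.
No rounding difference to absorb.

Sato: $2,600; Bergstrom: $2,200; Delacroix: $1,700; Halvorsen: $2,800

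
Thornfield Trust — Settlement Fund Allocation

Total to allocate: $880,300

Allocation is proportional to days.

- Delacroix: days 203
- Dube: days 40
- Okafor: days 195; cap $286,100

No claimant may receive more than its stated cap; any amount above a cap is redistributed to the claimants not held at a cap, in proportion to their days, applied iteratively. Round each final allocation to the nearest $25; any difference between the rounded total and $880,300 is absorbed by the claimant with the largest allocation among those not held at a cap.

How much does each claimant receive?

Delacroix: $496,400 · Dube: $97,800 · Okafor: $286,100

Total days = 438.
Unconstrained shares: Delacroix 407,992.92; Dube 80,392.69; Okafor 391,914.38.
Capped: Okafor ($286,100); balance $594,200 reallocated over remaining days 243.
Redistributed shares: Delacroix 496,389.30 → $496,400; Dube 97,810.70 → $97,800.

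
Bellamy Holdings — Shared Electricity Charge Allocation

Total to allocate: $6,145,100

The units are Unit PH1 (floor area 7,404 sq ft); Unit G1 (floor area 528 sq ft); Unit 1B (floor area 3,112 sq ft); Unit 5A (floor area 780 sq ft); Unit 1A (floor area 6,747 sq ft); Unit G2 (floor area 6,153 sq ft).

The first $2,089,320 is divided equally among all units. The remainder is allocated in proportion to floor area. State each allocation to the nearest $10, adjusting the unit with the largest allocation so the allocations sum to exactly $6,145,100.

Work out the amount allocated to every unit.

Unit PH1: $1,562,800 | Unit G1: $434,830 | Unit 1B: $858,720 | Unit 5A: $476,170 | Unit 1A: $1,455,010 | Unit G2: $1,357,570

Equal tier: $2,089,320 ÷ 6 = $348,220 apiece.
Remainder $4,055,780 by floor area (total 24,724): Unit PH1 1,214,568.64 → $1,214,570; Unit G1 86,614.30 → $86,610; Unit 1B 510,499.41 → $510,500; Unit 5A 127,952.94 → $127,950; Unit 1A 1,106,792.90 → $1,106,790; Unit G2 1,009,351.82 → $1,009,350.
Rounding difference +$10 on remainder applied to Unit PH1.
Totals: Unit PH1 $348,220 + $1,214,580 = $1,562,800; Unit G1 $348,220 + $86,610 = $434,830; Unit 1B $348,220 + $510,500 = $858,720; Unit 5A $348,220 + $127,950 = $476,170; Unit 1A $348,220 + $1,106,790 = $1,455,010; Unit G2 $348,220 + $1,009,350 = $1,357,570.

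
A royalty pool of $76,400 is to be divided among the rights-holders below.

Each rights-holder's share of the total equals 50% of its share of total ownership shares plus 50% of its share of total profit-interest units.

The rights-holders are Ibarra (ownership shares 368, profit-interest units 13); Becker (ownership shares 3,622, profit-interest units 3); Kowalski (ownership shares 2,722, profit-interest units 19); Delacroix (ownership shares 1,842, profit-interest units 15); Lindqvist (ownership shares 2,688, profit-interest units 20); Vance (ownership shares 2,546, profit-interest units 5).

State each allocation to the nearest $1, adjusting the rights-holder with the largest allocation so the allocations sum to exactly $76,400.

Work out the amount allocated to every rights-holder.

Ibarra: $7,641; Becker: $11,563; Kowalski: $17,219; Delacroix: $12,743; Lindqvist: $17,634; Vance: $9,600

Ownership shares total 13,788; profit-interest units total 75.
Combined weights (50% ownership shares + 50% profit-interest units): Ibarra 0.1000; Becker 0.1513; Kowalski 0.2254; Delacroix 0.1668; Lindqvist 0.2308; Vance 0.1257.
Unrounded shares: Ibarra 7,640.89; Becker 11,562.84; Kowalski 17,218.70; Delacroix 12,743.31; Lindqvist 17,633.84; Vance 9,600.42.
At nearest $1: Ibarra $7,641; Becker $11,563; Kowalski $17,219; Delacroix $12,743; Lindqvist $17,634; Vance $9,600. Sum = $76,400.
Sum already equals the total — no adjustment.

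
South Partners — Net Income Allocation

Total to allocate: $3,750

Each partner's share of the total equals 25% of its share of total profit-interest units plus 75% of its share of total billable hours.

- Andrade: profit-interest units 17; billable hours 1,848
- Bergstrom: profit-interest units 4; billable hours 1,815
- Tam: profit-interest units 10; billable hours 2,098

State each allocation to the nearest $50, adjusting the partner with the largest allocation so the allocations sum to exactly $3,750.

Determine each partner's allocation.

Andrade: $1,400 · Bergstrom: $1,000 · Tam: $1,350

Totals — profit-interest units 31, billable hours 5,761.
Blended shares (25% profit-interest units + 75% billable hours): Andrade 0.3777; Bergstrom 0.2685; Tam 0.3538.
Raw shares: Andrade 1,416.30; Bergstrom 1,007.04; Tam 1,326.66.
After rounding ($50): Andrade $1,400; Bergstrom $1,000; Tam $1,350. Sum = $3,750.
Rounded total matches; no reconciliation needed.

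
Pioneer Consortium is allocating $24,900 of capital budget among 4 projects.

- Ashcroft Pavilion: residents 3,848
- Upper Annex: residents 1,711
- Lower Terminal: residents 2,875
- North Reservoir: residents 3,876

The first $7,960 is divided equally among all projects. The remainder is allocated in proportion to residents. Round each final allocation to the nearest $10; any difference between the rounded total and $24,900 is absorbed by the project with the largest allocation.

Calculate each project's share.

First tranche $7,960 split equally: $1,990 each.
Remainder $16,940 by residents (total 12,310): Ashcroft Pavilion 5,295.30 → $5,300; Upper Annex 2,354.54 → $2,350; Lower Terminal 3,956.34 → $3,960; North Reservoir 5,333.83 → $5,330.
Totals: Ashcroft Pavilion $1,990 + $5,300 = $7,290; Upper Annex $1,990 + $2,350 = $4,340; Lower Terminal $1,990 + $3,960 = $5,950; North Reservoir $1,990 + $5,330 = $7,320.

Ashcroft Pavilion: $7,290 · Upper Annex: $4,340 · Lower Terminal: $5,950 · North Reservoir: $7,320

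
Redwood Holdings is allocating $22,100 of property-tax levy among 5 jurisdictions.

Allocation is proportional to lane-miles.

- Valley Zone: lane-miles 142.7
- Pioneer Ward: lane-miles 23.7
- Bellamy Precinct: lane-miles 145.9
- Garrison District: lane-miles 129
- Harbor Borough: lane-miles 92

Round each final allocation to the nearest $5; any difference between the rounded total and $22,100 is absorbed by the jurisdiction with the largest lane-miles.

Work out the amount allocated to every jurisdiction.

Valley Zone: $5,915 · Pioneer Ward: $980 · Bellamy Precinct: $6,050 · Garrison District: $5,345 · Harbor Borough: $3,810

Combined lane-miles = 533.3.
Proportional shares: Valley Zone 142.7/533.3 × $22,100 = 5,913.50; Pioneer Ward 23.7/533.3 × $22,100 = 982.13; Bellamy Precinct 145.9/533.3 × $22,100 = 6,046.11; Garrison District 129/533.3 × $22,100 = 5,345.77; Harbor Borough 92/533.3 × $22,100 = 3,812.49.
Rounded to nearest $5: Valley Zone $5,915; Pioneer Ward $980; Bellamy Precinct $6,045; Garrison District $5,345; Harbor Borough $3,810. Sum = $22,095.
Difference $22,100 − $22,095 = +$5 applied to largest lane-miles (Bellamy Precinct): Bellamy Precinct becomes $6,050.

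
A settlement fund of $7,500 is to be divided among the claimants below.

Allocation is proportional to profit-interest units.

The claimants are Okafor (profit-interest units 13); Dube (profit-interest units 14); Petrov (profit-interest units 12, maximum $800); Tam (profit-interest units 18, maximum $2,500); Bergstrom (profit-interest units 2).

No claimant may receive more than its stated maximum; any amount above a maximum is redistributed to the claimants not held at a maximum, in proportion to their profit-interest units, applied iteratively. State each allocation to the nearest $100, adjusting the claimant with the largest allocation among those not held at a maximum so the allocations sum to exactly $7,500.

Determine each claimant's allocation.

Total profit-interest units = 59.
Proportional shares (ignoring caps): Okafor 1,652.54; Dube 1,779.66; Petrov 1,525.42; Tam 2,288.14; Bergstrom 254.24.
Capped: Petrov ($800); balance $6,700 reallocated over remaining profit-interest units 47.
Capped: Tam ($2,500); balance $4,200 reallocated over remaining profit-interest units 29.
Redistributed shares: Okafor 1,882.76 → $1,900; Dube 2,027.59 → $2,000; Bergstrom 289.66 → $300.

Okafor: $1,900; Dube: $2,000; Petrov: $800; Tam: $2,500; Bergstrom: $300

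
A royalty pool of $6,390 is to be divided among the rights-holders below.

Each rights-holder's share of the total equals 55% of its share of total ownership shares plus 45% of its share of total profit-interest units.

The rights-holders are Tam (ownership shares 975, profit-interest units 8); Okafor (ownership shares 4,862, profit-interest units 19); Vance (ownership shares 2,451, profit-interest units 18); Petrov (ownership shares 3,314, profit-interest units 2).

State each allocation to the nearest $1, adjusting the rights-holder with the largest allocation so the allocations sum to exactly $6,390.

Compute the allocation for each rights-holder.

Totals — ownership shares 11,602, profit-interest units 47.
Combined weights (55% ownership shares + 45% profit-interest units): Tam 0.1228; Okafor 0.4124; Vance 0.2885; Petrov 0.1763.
Pro-rata amounts: Tam 784.80; Okafor 2,635.24; Vance 1,843.72; Petrov 1,126.24.
Rounded to nearest $1: Tam $785; Okafor $2,635; Vance $1,844; Petrov $1,126. Sum = $6,390.
Rounded total matches; no reconciliation needed.

Tam: $785 | Okafor: $2,635 | Vance: $1,844 | Petrov: $1,126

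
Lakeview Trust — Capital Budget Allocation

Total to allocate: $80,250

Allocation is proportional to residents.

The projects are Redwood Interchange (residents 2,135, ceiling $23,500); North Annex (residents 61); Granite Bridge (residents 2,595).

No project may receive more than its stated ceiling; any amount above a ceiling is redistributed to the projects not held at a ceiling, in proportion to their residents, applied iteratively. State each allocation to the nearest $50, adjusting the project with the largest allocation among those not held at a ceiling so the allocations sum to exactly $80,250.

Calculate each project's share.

Residents total: 4,791.
Unconstrained shares: Redwood Interchange 35,761.58; North Annex 1,021.76; Granite Bridge 43,466.66.
Capped: Redwood Interchange ($23,500); balance $56,750 reallocated over remaining residents 2,656.
Remaining shares: North Annex 1,303.37 → $1,300; Granite Bridge 55,446.63 → $55,450.

Redwood Interchange: $23,500; North Annex: $1,300; Granite Bridge: $55,450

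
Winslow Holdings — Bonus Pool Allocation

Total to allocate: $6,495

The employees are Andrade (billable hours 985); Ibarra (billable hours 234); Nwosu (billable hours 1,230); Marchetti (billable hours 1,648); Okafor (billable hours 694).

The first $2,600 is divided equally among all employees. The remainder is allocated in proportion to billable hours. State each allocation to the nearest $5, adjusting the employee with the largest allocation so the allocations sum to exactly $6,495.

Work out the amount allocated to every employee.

Andrade: $1,320; Ibarra: $710; Nwosu: $1,520; Marchetti: $1,860; Okafor: $1,085

First tranche $2,600 split equally: $520 each.
Remainder $3,895 by billable hours (total 4,791): Andrade 800.79 → $800; Ibarra 190.24 → $190; Nwosu 999.97 → $1,000; Marchetti 1,339.80 → $1,340; Okafor 564.21 → $565.
Totals: Andrade $520 + $800 = $1,320; Ibarra $520 + $190 = $710; Nwosu $520 + $1,000 = $1,520; Marchetti $520 + $1,340 = $1,860; Okafor $520 + $565 = $1,085.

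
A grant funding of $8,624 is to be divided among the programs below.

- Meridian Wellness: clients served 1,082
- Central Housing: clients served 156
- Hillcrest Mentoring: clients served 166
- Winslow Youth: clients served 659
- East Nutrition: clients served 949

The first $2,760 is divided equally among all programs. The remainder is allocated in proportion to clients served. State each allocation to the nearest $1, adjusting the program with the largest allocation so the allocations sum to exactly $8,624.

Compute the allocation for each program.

First tranche $2,760 split equally: $552 each.
Remainder $5,864 by clients served (total 3,012): Meridian Wellness 2,106.52 → $2,107; Central Housing 303.71 → $304; Hillcrest Mentoring 323.18 → $323; Winslow Youth 1,282.99 → $1,283; East Nutrition 1,847.59 → $1,848.
Rounding difference −$1 on remainder applied to Meridian Wellness.
Totals: Meridian Wellness $552 + $2,106 = $2,658; Central Housing $552 + $304 = $856; Hillcrest Mentoring $552 + $323 = $875; Winslow Youth $552 + $1,283 = $1,835; East Nutrition $552 + $1,848 = $2,400.

Meridian Wellness: $2,658 · Central Housing: $856 · Hillcrest Mentoring: $875 · Winslow Youth: $1,835 · East Nutrition: $2,400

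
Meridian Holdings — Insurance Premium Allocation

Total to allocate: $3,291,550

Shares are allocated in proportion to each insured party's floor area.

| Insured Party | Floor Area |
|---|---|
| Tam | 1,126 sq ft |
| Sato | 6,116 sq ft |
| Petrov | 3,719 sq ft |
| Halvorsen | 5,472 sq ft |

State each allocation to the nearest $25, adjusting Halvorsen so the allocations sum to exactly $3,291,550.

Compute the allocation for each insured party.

Tam: $225,550; Sato: $1,225,050; Petrov: $744,925; Halvorsen: $1,096,025

Sum of floor area: 16,433.
Unrounded shares: Tam 1,126/16,433 × $3,291,550 = 225,539.18; Sato 6,116/16,433 × $3,291,550 = 1,225,042.28; Petrov 3,719/16,433 × $3,291,550 = 744,920.25; Halvorsen 5,472/16,433 × $3,291,550 = 1,096,048.29.
At nearest $25: Tam $225,550; Sato $1,225,050; Petrov $744,925; Halvorsen $1,096,050. Sum = $3,291,575.
Difference $3,291,550 − $3,291,575 = −$25 applied to Halvorsen: Halvorsen becomes $1,096,025.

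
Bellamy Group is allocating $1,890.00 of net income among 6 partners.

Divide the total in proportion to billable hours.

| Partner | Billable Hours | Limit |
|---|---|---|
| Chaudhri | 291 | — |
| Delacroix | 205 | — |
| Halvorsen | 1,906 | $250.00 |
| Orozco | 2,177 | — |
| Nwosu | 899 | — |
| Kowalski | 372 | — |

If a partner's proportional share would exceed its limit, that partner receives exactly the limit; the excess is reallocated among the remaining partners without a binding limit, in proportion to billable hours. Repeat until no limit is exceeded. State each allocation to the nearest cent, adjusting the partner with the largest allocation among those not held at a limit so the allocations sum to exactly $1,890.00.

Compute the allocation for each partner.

Chaudhri: $121.00 · Delacroix: $85.24 · Halvorsen: $250.00 · Orozco: $905.25 · Nwosu: $373.82 · Kowalski: $154.69

Combined billable hours = 5,850.
Unconstrained shares: Chaudhri 94.0154; Delacroix 66.2308; Halvorsen 615.7846; Orozco 703.3385; Nwosu 290.4462; Kowalski 120.1846.
Held at cap: Halvorsen ($250.00); residual $1,640.00 reallocated over remaining billable hours 3,944.
Remaining shares: Chaudhri 121.0041 → $121.00; Delacroix 85.2434 → $85.24; Orozco 905.2434 → $905.24; Nwosu 373.8235 → $373.82; Kowalski 154.6856 → $154.69.
Rounding difference +$0.01 applied to Orozco → $905.25.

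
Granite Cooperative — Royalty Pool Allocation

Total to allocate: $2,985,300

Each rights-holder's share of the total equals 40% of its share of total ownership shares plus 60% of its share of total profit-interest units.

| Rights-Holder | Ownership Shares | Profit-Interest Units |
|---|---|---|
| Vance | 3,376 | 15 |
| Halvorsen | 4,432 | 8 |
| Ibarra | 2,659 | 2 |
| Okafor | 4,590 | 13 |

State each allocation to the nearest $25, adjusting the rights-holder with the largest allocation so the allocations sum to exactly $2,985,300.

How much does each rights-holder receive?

Totals — ownership shares 15,057, profit-interest units 38.
Blended shares (40% ownership shares + 60% profit-interest units): Vance 0.3265; Halvorsen 0.2441; Ibarra 0.1022; Okafor 0.3272.
Pro-rata amounts: Vance 974,783.94; Halvorsen 728,577.53; Ibarra 305,148.97; Okafor 976,789.56.
At nearest $25: Vance $974,775; Halvorsen $728,575; Ibarra $305,150; Okafor $976,800. Sum = $2,985,300.
Rounded total matches; no reconciliation needed.

Vance: $974,775; Halvorsen: $728,575; Ibarra: $305,150; Okafor: $976,800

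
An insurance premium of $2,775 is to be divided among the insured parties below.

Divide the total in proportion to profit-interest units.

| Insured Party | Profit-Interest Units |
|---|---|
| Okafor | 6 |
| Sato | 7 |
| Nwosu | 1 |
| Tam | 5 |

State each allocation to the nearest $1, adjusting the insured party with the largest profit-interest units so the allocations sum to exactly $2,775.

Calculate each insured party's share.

Sum of profit-interest units: 19.
Pro-rata amounts: Okafor 6/19 × $2,775 = 876.32; Sato 7/19 × $2,775 = 1,022.37; Nwosu 1/19 × $2,775 = 146.05; Tam 5/19 × $2,775 = 730.26.
At nearest $1: Okafor $876; Sato $1,022; Nwosu $146; Tam $730. Sum = $2,774.
Difference $2,775 − $2,774 = +$1 applied to largest profit-interest units (Sato): Sato becomes $1,023.

Okafor: $876 | Sato: $1,023 | Nwosu: $146 | Tam: $730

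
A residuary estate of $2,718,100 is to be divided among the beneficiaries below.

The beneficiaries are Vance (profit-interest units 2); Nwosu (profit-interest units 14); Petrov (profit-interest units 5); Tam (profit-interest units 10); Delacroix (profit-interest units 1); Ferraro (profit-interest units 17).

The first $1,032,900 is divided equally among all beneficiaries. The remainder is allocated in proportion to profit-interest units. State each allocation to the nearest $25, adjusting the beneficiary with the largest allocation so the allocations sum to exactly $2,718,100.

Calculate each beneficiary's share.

Vance: $240,925 · Nwosu: $653,625 · Petrov: $344,100 · Tam: $516,075 · Delacroix: $206,550 · Ferraro: $756,825

Equal tier: $1,032,900 ÷ 6 = $172,150 apiece.
Remainder $1,685,200 by profit-interest units (total 49): Vance 68,783.67 → $68,775; Nwosu 481,485.71 → $481,475; Petrov 171,959.18 → $171,950; Tam 343,918.37 → $343,925; Delacroix 34,391.84 → $34,400; Ferraro 584,661.22 → $584,650.
Rounding difference +$25 on remainder applied to Ferraro.
Totals: Vance $172,150 + $68,775 = $240,925; Nwosu $172,150 + $481,475 = $653,625; Petrov $172,150 + $171,950 = $344,100; Tam $172,150 + $343,925 = $516,075; Delacroix $172,150 + $34,400 = $206,550; Ferraro $172,150 + $584,675 = $756,825.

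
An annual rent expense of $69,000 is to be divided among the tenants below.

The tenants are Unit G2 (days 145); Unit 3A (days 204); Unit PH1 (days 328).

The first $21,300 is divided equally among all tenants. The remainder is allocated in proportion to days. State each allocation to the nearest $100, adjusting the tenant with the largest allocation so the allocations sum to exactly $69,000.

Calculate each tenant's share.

Unit G2: $17,300; Unit 3A: $21,500; Unit PH1: $30,200

Equal tier: $21,300 ÷ 3 = $7,100 apiece.
Remainder $47,700 by days (total 677): Unit G2 10,216.40 → $10,200; Unit 3A 14,373.41 → $14,400; Unit PH1 23,110.19 → $23,100.
Totals: Unit G2 $7,100 + $10,200 = $17,300; Unit 3A $7,100 + $14,400 = $21,500; Unit PH1 $7,100 + $23,100 = $30,200.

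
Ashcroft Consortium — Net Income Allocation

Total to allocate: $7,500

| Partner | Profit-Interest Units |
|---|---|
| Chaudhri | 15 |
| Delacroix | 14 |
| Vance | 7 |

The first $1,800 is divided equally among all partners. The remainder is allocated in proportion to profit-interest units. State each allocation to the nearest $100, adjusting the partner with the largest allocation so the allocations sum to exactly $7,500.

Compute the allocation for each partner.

First tranche $1,800 split equally: $600 each.
Remainder $5,700 by profit-interest units (total 36): Chaudhri 2,375.00 → $2,400; Delacroix 2,216.67 → $2,200; Vance 1,108.33 → $1,100.
Totals: Chaudhri $600 + $2,400 = $3,000; Delacroix $600 + $2,200 = $2,800; Vance $600 + $1,100 = $1,700.

Chaudhri: $3,000; Delacroix: $2,800; Vance: $1,700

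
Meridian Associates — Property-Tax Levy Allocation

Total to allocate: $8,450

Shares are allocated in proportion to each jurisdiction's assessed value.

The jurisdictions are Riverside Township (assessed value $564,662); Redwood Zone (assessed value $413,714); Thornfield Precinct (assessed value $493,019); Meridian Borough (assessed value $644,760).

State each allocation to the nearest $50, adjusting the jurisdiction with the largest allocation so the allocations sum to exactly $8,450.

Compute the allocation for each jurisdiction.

Combined assessed value = 2,116,155.
Pro-rata amounts: Riverside Township 564,662/2,116,155 × $8,450 = 2,254.75; Redwood Zone 413,714/2,116,155 × $8,450 = 1,652.00; Thornfield Precinct 493,019/2,116,155 × $8,450 = 1,968.67; Meridian Borough 644,760/2,116,155 × $8,450 = 2,574.59.
After rounding ($50): Riverside Township $2,250; Redwood Zone $1,650; Thornfield Precinct $1,950; Meridian Borough $2,550. Sum = $8,400.
Difference $8,450 − $8,400 = +$50 applied to largest allocation (Meridian Borough): Meridian Borough becomes $2,600.

Riverside Township: $2,250 | Redwood Zone: $1,650 | Thornfield Precinct: $1,950 | Meridian Borough: $2,600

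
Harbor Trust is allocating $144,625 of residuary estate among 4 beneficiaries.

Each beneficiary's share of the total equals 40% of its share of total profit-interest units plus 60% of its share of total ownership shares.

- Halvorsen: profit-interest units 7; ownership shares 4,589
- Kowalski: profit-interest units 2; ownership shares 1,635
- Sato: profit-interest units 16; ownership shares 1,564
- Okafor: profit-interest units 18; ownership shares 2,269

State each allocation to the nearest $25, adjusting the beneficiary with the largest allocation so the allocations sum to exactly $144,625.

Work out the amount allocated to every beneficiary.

Halvorsen: $49,000; Kowalski: $16,800; Sato: $35,025; Okafor: $43,800

Totals — profit-interest units 43, ownership shares 10,057.
Combined weights (40% profit-interest units + 60% ownership shares): Halvorsen 0.3389; Kowalski 0.1161; Sato 0.2421; Okafor 0.3028.
Proportional shares: Halvorsen 49,012.80; Kowalski 16,798.00; Sato 35,020.27; Okafor 43,793.93.
Rounded to nearest $25: Halvorsen $49,025; Kowalski $16,800; Sato $35,025; Okafor $43,800. Sum = $144,650.
Difference $144,625 − $144,650 = −$25 applied to largest allocation (Halvorsen): Halvorsen becomes $49,000.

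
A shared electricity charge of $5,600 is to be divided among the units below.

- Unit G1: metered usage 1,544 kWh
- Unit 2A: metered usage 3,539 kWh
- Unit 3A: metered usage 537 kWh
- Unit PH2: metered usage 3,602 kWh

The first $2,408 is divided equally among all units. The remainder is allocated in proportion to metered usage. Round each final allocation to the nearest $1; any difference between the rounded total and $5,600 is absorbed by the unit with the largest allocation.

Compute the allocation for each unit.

$2,408 shared equally gives $602 per unit.
Remainder $3,192 by metered usage (total 9,222): Unit G1 534.42 → $534; Unit 2A 1,224.95 → $1,225; Unit 3A 185.87 → $186; Unit PH2 1,246.76 → $1,247.
Totals: Unit G1 $602 + $534 = $1,136; Unit 2A $602 + $1,225 = $1,827; Unit 3A $602 + $186 = $788; Unit PH2 $602 + $1,247 = $1,849.

Unit G1: $1,136 · Unit 2A: $1,827 · Unit 3A: $788 · Unit PH2: $1,849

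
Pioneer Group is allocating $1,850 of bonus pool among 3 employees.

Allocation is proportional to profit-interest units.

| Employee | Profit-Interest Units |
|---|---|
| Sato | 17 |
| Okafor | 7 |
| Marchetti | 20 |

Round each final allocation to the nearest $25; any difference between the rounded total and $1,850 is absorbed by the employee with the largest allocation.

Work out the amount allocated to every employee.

Sato: $725 · Okafor: $300 · Marchetti: $825

Total profit-interest units = 44.
Proportional shares: Sato 17/44 × $1,850 = 714.77; Okafor 7/44 × $1,850 = 294.32; Marchetti 20/44 × $1,850 = 840.91.
At nearest $25: Sato $725; Okafor $300; Marchetti $850. Sum = $1,875.
Difference $1,850 − $1,875 = −$25 applied to largest allocation (Marchetti): Marchetti becomes $825.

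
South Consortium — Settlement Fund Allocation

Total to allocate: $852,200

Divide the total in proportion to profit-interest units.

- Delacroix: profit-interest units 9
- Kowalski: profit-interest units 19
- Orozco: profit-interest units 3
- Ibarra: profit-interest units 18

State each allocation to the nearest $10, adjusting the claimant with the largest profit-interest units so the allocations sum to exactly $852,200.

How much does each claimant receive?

Profit-interest units total: 9 + 19 + 3 + 18 = 49.
Raw shares: Delacroix 156,526.53; Kowalski 330,444.90; Orozco 52,175.51; Ibarra 313,053.06.
Rounded to nearest $10: Delacroix $156,530; Kowalski $330,440; Orozco $52,180; Ibarra $313,050. Sum = $852,200.
No rounding difference to absorb.

Delacroix: $156,530; Kowalski: $330,440; Orozco: $52,180; Ibarra: $313,050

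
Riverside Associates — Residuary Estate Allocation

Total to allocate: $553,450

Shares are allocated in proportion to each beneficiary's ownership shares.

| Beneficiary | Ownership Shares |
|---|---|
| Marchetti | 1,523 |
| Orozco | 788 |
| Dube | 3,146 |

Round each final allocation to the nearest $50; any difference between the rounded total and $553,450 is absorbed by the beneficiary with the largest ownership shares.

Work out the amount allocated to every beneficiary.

Sum of ownership shares: 5,457.
Pro-rata amounts: Marchetti 1,523/5,457 × $553,450 = 154,462.96; Orozco 788/5,457 × $553,450 = 79,919.11; Dube 3,146/5,457 × $553,450 = 319,067.93.
Rounded to nearest $50: Marchetti $154,450; Orozco $79,900; Dube $319,050. Sum = $553,400.
Difference $553,450 − $553,400 = +$50 applied to largest ownership shares (Dube): Dube becomes $319,100.

Marchetti: $154,450; Orozco: $79,900; Dube: $319,100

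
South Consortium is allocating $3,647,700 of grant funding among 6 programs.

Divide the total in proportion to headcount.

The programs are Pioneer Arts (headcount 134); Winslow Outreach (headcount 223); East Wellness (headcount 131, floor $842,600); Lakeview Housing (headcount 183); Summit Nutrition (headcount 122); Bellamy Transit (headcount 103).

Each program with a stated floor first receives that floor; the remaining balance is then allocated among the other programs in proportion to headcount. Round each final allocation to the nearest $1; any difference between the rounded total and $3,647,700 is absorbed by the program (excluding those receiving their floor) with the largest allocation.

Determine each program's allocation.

Guaranteed amounts: East Wellness $842,600. Residual $2,805,100.
Residual split over remaining headcount 765: Pioneer Arts 491,350.85 → $491,351; Winslow Outreach 817,695.82 → $817,696; Lakeview Housing 671,023.92 → $671,024; Summit Nutrition 447,349.28 → $447,349; Bellamy Transit 377,680.13 → $377,680.

Pioneer Arts: $491,351; Winslow Outreach: $817,696; East Wellness: $842,600; Lakeview Housing: $671,024; Summit Nutrition: $447,349; Bellamy Transit: $377,680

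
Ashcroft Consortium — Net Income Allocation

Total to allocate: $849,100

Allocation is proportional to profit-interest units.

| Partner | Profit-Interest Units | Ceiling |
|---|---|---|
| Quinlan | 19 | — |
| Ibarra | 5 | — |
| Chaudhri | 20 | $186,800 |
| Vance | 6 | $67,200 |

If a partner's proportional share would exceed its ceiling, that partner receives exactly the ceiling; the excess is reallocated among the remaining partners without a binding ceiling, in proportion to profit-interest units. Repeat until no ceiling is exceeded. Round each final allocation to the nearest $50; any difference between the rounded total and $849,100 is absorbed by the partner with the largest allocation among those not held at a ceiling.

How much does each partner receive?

Sum of profit-interest units: 50.
Unconstrained shares: Quinlan 322,658.00; Ibarra 84,910.00; Chaudhri 339,640.00; Vance 101,892.00.
Held at cap: Chaudhri ($186,800), Vance ($67,200); balance $595,100 reallocated over remaining profit-interest units 24.
Remaining shares: Quinlan 471,120.83 → $471,100; Ibarra 123,979.17 → $124,000.

Quinlan: $471,100 | Ibarra: $124,000 | Chaudhri: $186,800 | Vance: $67,200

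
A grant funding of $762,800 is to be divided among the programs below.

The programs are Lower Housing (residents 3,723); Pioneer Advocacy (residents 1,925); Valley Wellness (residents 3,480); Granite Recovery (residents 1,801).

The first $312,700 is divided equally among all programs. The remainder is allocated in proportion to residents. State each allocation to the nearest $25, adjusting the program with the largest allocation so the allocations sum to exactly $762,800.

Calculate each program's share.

Lower Housing: $231,500; Pioneer Advocacy: $157,450; Valley Wellness: $221,500; Granite Recovery: $152,350

$312,700 shared equally gives $78,175 per program.
Remainder $450,100 by residents (total 10,929): Lower Housing 153,328.05 → $153,325; Pioneer Advocacy 79,279.21 → $79,275; Valley Wellness 143,320.34 → $143,325; Granite Recovery 74,172.39 → $74,175.
Totals: Lower Housing $78,175 + $153,325 = $231,500; Pioneer Advocacy $78,175 + $79,275 = $157,450; Valley Wellness $78,175 + $143,325 = $221,500; Granite Recovery $78,175 + $74,175 = $152,350.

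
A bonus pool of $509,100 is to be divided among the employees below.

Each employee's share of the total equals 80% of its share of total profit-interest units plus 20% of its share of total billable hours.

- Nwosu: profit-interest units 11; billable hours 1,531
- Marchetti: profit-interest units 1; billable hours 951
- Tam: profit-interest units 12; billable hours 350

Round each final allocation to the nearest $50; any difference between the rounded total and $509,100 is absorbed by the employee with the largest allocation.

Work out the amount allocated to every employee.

Nwosu: $241,750 | Marchetti: $51,150 | Tam: $216,200

Profit-interest units total 24; billable hours total 2,832.
Blended shares (80% profit-interest units + 20% billable hours): Nwosu 0.4748; Marchetti 0.1005; Tam 0.4247.
Proportional shares: Nwosu 241,714.64; Marchetti 51,161.67; Tam 216,223.69.
Rounded to nearest $50: Nwosu $241,700; Marchetti $51,150; Tam $216,200. Sum = $509,050.
Difference $509,100 − $509,050 = +$50 applied to largest allocation (Nwosu): Nwosu becomes $241,750.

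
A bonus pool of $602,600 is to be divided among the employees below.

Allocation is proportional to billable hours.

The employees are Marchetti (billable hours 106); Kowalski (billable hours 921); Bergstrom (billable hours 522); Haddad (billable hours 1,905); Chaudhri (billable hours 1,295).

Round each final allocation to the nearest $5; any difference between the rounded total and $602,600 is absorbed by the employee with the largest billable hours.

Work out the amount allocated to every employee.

Combined billable hours = 106 + 921 + 522 + 1,905 + 1,295 = 4,749.
Pro-rata amounts: Marchetti 13,450.33; Kowalski 116,865.57; Bergstrom 66,236.51; Haddad 241,725.21; Chaudhri 164,322.38.
Rounded to nearest $5: Marchetti $13,450; Kowalski $116,865; Bergstrom $66,235; Haddad $241,725; Chaudhri $164,320. Sum = $602,595.
Difference $602,600 − $602,595 = +$5 applied to largest billable hours (Haddad): Haddad becomes $241,730.

Marchetti: $13,450 · Kowalski: $116,865 · Bergstrom: $66,235 · Haddad: $241,730 · Chaudhri: $164,320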